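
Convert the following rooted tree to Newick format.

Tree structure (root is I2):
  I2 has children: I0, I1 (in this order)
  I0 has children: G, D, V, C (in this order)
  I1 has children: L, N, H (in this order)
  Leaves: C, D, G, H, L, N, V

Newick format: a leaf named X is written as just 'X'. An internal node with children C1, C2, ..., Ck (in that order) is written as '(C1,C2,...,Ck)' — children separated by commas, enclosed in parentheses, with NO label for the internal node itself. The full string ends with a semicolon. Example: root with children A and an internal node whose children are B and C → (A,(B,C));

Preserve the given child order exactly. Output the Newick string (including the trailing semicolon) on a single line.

internal I2 with children ['I0', 'I1']
  internal I0 with children ['G', 'D', 'V', 'C']
    leaf 'G' → 'G'
    leaf 'D' → 'D'
    leaf 'V' → 'V'
    leaf 'C' → 'C'
  → '(G,D,V,C)'
  internal I1 with children ['L', 'N', 'H']
    leaf 'L' → 'L'
    leaf 'N' → 'N'
    leaf 'H' → 'H'
  → '(L,N,H)'
→ '((G,D,V,C),(L,N,H))'
Final: ((G,D,V,C),(L,N,H));

Answer: ((G,D,V,C),(L,N,H));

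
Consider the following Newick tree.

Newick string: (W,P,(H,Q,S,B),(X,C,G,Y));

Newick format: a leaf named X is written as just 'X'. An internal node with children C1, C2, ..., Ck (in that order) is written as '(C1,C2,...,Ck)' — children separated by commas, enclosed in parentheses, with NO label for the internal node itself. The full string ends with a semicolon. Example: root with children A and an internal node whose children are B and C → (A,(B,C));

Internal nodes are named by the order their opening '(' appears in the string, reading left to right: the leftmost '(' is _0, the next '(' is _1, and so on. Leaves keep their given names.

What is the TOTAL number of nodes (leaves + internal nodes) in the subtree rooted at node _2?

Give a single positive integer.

Newick: (W,P,(H,Q,S,B),(X,C,G,Y));
Locate _2: it is the '(' at position 15 (the 3rd '(' reading left to right).
Query: subtree rooted at _2
_2: subtree_size = 1 + 4
  X: subtree_size = 1 + 0
  C: subtree_size = 1 + 0
  G: subtree_size = 1 + 0
  Y: subtree_size = 1 + 0
Total subtree size of _2: 5

Answer: 5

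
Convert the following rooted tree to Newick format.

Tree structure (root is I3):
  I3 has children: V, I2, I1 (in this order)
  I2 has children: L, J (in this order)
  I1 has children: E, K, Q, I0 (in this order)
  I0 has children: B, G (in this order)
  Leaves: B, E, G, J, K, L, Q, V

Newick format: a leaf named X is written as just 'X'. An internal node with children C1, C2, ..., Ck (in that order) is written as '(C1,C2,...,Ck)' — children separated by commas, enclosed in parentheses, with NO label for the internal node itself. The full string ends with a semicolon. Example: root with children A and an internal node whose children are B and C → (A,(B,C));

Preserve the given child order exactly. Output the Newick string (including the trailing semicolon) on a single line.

Answer: (V,(L,J),(E,K,Q,(B,G)));

Derivation:
internal I3 with children ['V', 'I2', 'I1']
  leaf 'V' → 'V'
  internal I2 with children ['L', 'J']
    leaf 'L' → 'L'
    leaf 'J' → 'J'
  → '(L,J)'
  internal I1 with children ['E', 'K', 'Q', 'I0']
    leaf 'E' → 'E'
    leaf 'K' → 'K'
    leaf 'Q' → 'Q'
    internal I0 with children ['B', 'G']
      leaf 'B' → 'B'
      leaf 'G' → 'G'
    → '(B,G)'
  → '(E,K,Q,(B,G))'
→ '(V,(L,J),(E,K,Q,(B,G)))'
Final: (V,(L,J),(E,K,Q,(B,G)));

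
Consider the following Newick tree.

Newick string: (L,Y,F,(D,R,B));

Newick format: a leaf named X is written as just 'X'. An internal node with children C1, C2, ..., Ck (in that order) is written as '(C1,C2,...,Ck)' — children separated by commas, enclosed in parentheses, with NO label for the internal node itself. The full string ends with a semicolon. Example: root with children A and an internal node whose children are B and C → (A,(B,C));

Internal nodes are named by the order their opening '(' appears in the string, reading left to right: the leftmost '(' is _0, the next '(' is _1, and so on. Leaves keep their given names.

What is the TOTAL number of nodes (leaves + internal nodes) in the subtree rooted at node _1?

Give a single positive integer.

Newick: (L,Y,F,(D,R,B));
Locate _1: it is the '(' at position 7 (the 2nd '(' reading left to right).
Query: subtree rooted at _1
_1: subtree_size = 1 + 3
  D: subtree_size = 1 + 0
  R: subtree_size = 1 + 0
  B: subtree_size = 1 + 0
Total subtree size of _1: 4

Answer: 4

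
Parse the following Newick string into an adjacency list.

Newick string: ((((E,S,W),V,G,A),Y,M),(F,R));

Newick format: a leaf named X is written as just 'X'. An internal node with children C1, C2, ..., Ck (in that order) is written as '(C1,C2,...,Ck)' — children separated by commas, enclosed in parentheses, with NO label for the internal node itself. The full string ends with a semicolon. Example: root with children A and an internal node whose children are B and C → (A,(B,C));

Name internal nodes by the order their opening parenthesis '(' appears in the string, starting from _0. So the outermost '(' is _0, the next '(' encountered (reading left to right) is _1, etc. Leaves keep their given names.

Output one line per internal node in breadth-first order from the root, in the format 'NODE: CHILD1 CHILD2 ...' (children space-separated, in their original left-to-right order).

Input: ((((E,S,W),V,G,A),Y,M),(F,R));
Scanning left-to-right, naming '(' by encounter order:
  pos 0: '(' -> open internal node _0 (depth 1)
  pos 1: '(' -> open internal node _1 (depth 2)
  pos 2: '(' -> open internal node _2 (depth 3)
  pos 3: '(' -> open internal node _3 (depth 4)
  pos 9: ')' -> close internal node _3 (now at depth 3)
  pos 16: ')' -> close internal node _2 (now at depth 2)
  pos 21: ')' -> close internal node _1 (now at depth 1)
  pos 23: '(' -> open internal node _4 (depth 2)
  pos 27: ')' -> close internal node _4 (now at depth 1)
  pos 28: ')' -> close internal node _0 (now at depth 0)
Total internal nodes: 5
BFS adjacency from root:
  _0: _1 _4
  _1: _2 Y M
  _4: F R
  _2: _3 V G A
  _3: E S W

Answer: _0: _1 _4
_1: _2 Y M
_4: F R
_2: _3 V G A
_3: E S W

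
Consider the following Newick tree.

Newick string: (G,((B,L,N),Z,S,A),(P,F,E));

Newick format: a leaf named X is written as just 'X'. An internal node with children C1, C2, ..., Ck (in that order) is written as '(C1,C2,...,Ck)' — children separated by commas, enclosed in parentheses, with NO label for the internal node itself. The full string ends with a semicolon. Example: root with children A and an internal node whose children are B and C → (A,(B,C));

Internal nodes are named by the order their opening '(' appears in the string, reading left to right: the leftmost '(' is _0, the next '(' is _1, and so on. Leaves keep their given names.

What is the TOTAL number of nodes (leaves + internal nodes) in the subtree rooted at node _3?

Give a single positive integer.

Newick: (G,((B,L,N),Z,S,A),(P,F,E));
Locate _3: it is the '(' at position 19 (the 4th '(' reading left to right).
Query: subtree rooted at _3
_3: subtree_size = 1 + 3
  P: subtree_size = 1 + 0
  F: subtree_size = 1 + 0
  E: subtree_size = 1 + 0
Total subtree size of _3: 4

Answer: 4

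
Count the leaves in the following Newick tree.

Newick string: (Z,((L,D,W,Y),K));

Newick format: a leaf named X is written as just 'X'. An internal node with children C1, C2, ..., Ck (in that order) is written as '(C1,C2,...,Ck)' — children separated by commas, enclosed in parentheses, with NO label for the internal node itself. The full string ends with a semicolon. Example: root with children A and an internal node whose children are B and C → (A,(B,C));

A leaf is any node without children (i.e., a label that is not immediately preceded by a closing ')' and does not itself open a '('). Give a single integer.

Answer: 6

Derivation:
Newick: (Z,((L,D,W,Y),K));
Scan left-to-right; a leaf is any maximal label run not followed by '(':
  pos 1: leaf 'Z' → count = 1
  pos 5: leaf 'L' → count = 2
  pos 7: leaf 'D' → count = 3
  pos 9: leaf 'W' → count = 4
  pos 11: leaf 'Y' → count = 5
  pos 14: leaf 'K' → count = 6
Total leaves: 6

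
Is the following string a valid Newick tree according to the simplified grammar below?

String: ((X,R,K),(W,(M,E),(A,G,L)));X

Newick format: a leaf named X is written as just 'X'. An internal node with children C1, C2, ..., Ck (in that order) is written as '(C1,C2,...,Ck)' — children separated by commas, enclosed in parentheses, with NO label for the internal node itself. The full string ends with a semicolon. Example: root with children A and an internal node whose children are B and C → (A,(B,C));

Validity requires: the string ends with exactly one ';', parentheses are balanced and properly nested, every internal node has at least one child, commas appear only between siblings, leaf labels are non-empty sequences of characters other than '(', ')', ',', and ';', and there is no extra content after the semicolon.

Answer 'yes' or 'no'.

Input: ((X,R,K),(W,(M,E),(A,G,L)));X
Paren balance: 5 '(' vs 5 ')' OK
Ends with single ';': False
Full parse: FAILS (must end with ;)
Valid: False

Answer: no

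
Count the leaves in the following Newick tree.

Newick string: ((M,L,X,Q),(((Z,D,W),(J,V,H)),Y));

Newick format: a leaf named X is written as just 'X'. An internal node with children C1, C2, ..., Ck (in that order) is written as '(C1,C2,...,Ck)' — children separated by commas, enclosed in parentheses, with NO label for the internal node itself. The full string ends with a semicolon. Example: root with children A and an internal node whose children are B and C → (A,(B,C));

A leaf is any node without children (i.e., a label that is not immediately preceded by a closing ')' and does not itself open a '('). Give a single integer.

Answer: 11

Derivation:
Newick: ((M,L,X,Q),(((Z,D,W),(J,V,H)),Y));
Scan left-to-right; a leaf is any maximal label run not followed by '(':
  pos 2: leaf 'M' → count = 1
  pos 4: leaf 'L' → count = 2
  pos 6: leaf 'X' → count = 3
  pos 8: leaf 'Q' → count = 4
  pos 14: leaf 'Z' → count = 5
  pos 16: leaf 'D' → count = 6
  pos 18: leaf 'W' → count = 7
  pos 22: leaf 'J' → count = 8
  pos 24: leaf 'V' → count = 9
  pos 26: leaf 'H' → count = 10
  pos 30: leaf 'Y' → count = 11
Total leaves: 11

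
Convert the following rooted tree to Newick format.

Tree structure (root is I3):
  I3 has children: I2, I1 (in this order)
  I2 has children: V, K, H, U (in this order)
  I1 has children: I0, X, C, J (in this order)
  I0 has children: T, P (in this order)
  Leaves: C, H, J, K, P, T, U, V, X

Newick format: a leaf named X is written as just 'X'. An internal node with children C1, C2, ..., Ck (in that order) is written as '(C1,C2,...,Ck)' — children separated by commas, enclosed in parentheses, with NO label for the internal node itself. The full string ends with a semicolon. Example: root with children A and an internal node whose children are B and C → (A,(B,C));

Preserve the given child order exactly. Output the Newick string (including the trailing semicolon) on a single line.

internal I3 with children ['I2', 'I1']
  internal I2 with children ['V', 'K', 'H', 'U']
    leaf 'V' → 'V'
    leaf 'K' → 'K'
    leaf 'H' → 'H'
    leaf 'U' → 'U'
  → '(V,K,H,U)'
  internal I1 with children ['I0', 'X', 'C', 'J']
    internal I0 with children ['T', 'P']
      leaf 'T' → 'T'
      leaf 'P' → 'P'
    → '(T,P)'
    leaf 'X' → 'X'
    leaf 'C' → 'C'
    leaf 'J' → 'J'
  → '((T,P),X,C,J)'
→ '((V,K,H,U),((T,P),X,C,J))'
Final: ((V,K,H,U),((T,P),X,C,J));

Answer: ((V,K,H,U),((T,P),X,C,J));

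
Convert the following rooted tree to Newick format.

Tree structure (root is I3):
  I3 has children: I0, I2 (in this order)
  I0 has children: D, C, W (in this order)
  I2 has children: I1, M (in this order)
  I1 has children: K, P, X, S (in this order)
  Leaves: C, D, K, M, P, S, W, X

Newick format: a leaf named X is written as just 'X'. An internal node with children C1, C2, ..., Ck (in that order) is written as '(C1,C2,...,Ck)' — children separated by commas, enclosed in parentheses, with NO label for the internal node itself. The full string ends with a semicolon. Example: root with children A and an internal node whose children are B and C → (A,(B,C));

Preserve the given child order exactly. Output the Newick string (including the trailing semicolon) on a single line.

Answer: ((D,C,W),((K,P,X,S),M));

Derivation:
internal I3 with children ['I0', 'I2']
  internal I0 with children ['D', 'C', 'W']
    leaf 'D' → 'D'
    leaf 'C' → 'C'
    leaf 'W' → 'W'
  → '(D,C,W)'
  internal I2 with children ['I1', 'M']
    internal I1 with children ['K', 'P', 'X', 'S']
      leaf 'K' → 'K'
      leaf 'P' → 'P'
      leaf 'X' → 'X'
      leaf 'S' → 'S'
    → '(K,P,X,S)'
    leaf 'M' → 'M'
  → '((K,P,X,S),M)'
→ '((D,C,W),((K,P,X,S),M))'
Final: ((D,C,W),((K,P,X,S),M));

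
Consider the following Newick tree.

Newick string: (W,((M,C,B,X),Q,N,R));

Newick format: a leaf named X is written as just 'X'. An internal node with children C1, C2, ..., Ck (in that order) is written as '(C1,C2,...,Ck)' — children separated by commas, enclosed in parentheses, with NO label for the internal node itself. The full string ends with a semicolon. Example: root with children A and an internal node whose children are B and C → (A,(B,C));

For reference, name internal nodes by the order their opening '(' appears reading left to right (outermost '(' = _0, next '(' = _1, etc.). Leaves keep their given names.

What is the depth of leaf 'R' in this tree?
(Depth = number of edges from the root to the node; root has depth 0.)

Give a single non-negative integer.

Newick: (W,((M,C,B,X),Q,N,R));
Naming internals by '(' encounter order: outermost '(' = _0, next = _1, ...
Query node: R
Path from root: _0 -> _1 -> R
Depth of R: 2 (number of edges from root)

Answer: 2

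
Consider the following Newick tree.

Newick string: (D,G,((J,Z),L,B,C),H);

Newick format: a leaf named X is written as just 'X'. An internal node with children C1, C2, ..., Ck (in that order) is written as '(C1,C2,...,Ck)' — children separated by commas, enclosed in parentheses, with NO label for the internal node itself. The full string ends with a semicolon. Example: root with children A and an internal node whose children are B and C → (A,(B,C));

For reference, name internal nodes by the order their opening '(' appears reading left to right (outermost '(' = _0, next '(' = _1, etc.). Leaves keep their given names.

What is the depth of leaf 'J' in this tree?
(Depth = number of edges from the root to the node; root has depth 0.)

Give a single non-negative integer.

Answer: 3

Derivation:
Newick: (D,G,((J,Z),L,B,C),H);
Naming internals by '(' encounter order: outermost '(' = _0, next = _1, ...
Query node: J
Path from root: _0 -> _1 -> _2 -> J
Depth of J: 3 (number of edges from root)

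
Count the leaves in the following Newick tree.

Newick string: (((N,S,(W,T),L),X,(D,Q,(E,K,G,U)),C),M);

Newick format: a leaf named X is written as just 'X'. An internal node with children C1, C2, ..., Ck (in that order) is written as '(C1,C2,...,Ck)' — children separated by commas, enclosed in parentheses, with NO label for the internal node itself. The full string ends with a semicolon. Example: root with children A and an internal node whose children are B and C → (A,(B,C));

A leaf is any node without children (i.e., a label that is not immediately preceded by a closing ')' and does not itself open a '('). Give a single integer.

Answer: 14

Derivation:
Newick: (((N,S,(W,T),L),X,(D,Q,(E,K,G,U)),C),M);
Scan left-to-right; a leaf is any maximal label run not followed by '(':
  pos 3: leaf 'N' → count = 1
  pos 5: leaf 'S' → count = 2
  pos 8: leaf 'W' → count = 3
  pos 10: leaf 'T' → count = 4
  pos 13: leaf 'L' → count = 5
  pos 16: leaf 'X' → count = 6
  pos 19: leaf 'D' → count = 7
  pos 21: leaf 'Q' → count = 8
  pos 24: leaf 'E' → count = 9
  pos 26: leaf 'K' → count = 10
  pos 28: leaf 'G' → count = 11
  pos 30: leaf 'U' → count = 12
  pos 34: leaf 'C' → count = 13
  pos 37: leaf 'M' → count = 14
Total leaves: 14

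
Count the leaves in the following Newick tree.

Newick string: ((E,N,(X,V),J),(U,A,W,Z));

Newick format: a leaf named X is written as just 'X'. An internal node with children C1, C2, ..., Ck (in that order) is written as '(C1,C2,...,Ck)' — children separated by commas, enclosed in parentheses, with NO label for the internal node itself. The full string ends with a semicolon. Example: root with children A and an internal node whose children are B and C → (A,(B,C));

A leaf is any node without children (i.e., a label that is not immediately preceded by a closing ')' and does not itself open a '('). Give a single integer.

Answer: 9

Derivation:
Newick: ((E,N,(X,V),J),(U,A,W,Z));
Scan left-to-right; a leaf is any maximal label run not followed by '(':
  pos 2: leaf 'E' → count = 1
  pos 4: leaf 'N' → count = 2
  pos 7: leaf 'X' → count = 3
  pos 9: leaf 'V' → count = 4
  pos 12: leaf 'J' → count = 5
  pos 16: leaf 'U' → count = 6
  pos 18: leaf 'A' → count = 7
  pos 20: leaf 'W' → count = 8
  pos 22: leaf 'Z' → count = 9
Total leaves: 9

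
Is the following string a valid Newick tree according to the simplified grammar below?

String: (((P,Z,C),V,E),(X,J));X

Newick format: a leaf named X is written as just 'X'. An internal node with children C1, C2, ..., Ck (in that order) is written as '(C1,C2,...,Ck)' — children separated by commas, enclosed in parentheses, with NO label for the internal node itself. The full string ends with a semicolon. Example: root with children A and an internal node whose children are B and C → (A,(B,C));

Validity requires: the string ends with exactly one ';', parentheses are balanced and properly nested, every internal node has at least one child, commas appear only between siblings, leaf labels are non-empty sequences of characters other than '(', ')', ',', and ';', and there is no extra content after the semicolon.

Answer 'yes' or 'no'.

Answer: no

Derivation:
Input: (((P,Z,C),V,E),(X,J));X
Paren balance: 4 '(' vs 4 ')' OK
Ends with single ';': False
Full parse: FAILS (must end with ;)
Valid: False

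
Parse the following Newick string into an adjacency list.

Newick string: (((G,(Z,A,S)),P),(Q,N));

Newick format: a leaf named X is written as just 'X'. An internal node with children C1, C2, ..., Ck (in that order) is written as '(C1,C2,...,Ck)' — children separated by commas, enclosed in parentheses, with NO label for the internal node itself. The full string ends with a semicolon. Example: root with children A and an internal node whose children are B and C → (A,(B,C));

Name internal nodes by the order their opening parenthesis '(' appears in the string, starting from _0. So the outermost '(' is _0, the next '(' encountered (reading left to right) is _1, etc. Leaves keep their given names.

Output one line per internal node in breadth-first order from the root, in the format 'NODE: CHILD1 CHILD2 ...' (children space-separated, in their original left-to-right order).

Input: (((G,(Z,A,S)),P),(Q,N));
Scanning left-to-right, naming '(' by encounter order:
  pos 0: '(' -> open internal node _0 (depth 1)
  pos 1: '(' -> open internal node _1 (depth 2)
  pos 2: '(' -> open internal node _2 (depth 3)
  pos 5: '(' -> open internal node _3 (depth 4)
  pos 11: ')' -> close internal node _3 (now at depth 3)
  pos 12: ')' -> close internal node _2 (now at depth 2)
  pos 15: ')' -> close internal node _1 (now at depth 1)
  pos 17: '(' -> open internal node _4 (depth 2)
  pos 21: ')' -> close internal node _4 (now at depth 1)
  pos 22: ')' -> close internal node _0 (now at depth 0)
Total internal nodes: 5
BFS adjacency from root:
  _0: _1 _4
  _1: _2 P
  _4: Q N
  _2: G _3
  _3: Z A S

Answer: _0: _1 _4
_1: _2 P
_4: Q N
_2: G _3
_3: Z A S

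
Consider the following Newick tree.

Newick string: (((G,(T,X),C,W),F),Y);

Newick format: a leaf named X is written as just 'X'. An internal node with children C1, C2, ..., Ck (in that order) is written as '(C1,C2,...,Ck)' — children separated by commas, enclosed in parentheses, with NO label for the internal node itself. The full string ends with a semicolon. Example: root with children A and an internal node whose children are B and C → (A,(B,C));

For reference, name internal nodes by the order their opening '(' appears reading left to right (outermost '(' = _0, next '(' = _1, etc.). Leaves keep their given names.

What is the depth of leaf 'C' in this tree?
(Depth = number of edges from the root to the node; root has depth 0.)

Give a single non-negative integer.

Newick: (((G,(T,X),C,W),F),Y);
Naming internals by '(' encounter order: outermost '(' = _0, next = _1, ...
Query node: C
Path from root: _0 -> _1 -> _2 -> C
Depth of C: 3 (number of edges from root)

Answer: 3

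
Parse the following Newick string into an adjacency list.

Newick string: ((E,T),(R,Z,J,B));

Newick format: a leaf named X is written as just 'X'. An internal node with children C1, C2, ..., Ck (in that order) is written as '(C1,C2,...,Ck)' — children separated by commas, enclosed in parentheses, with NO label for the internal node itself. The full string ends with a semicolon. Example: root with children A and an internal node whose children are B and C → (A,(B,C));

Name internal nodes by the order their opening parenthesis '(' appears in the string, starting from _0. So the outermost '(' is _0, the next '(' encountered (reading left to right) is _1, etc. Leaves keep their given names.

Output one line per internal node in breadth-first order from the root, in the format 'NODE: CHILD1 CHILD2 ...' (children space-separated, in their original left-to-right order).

Answer: _0: _1 _2
_1: E T
_2: R Z J B

Derivation:
Input: ((E,T),(R,Z,J,B));
Scanning left-to-right, naming '(' by encounter order:
  pos 0: '(' -> open internal node _0 (depth 1)
  pos 1: '(' -> open internal node _1 (depth 2)
  pos 5: ')' -> close internal node _1 (now at depth 1)
  pos 7: '(' -> open internal node _2 (depth 2)
  pos 15: ')' -> close internal node _2 (now at depth 1)
  pos 16: ')' -> close internal node _0 (now at depth 0)
Total internal nodes: 3
BFS adjacency from root:
  _0: _1 _2
  _1: E T
  _2: R Z J B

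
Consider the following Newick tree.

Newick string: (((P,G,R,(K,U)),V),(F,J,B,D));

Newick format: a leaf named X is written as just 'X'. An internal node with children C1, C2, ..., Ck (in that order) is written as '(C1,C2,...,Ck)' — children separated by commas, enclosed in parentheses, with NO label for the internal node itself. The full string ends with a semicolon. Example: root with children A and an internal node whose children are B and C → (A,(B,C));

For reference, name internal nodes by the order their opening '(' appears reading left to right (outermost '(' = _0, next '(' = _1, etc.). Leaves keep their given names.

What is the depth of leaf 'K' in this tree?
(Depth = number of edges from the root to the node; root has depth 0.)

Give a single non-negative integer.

Newick: (((P,G,R,(K,U)),V),(F,J,B,D));
Naming internals by '(' encounter order: outermost '(' = _0, next = _1, ...
Query node: K
Path from root: _0 -> _1 -> _2 -> _3 -> K
Depth of K: 4 (number of edges from root)

Answer: 4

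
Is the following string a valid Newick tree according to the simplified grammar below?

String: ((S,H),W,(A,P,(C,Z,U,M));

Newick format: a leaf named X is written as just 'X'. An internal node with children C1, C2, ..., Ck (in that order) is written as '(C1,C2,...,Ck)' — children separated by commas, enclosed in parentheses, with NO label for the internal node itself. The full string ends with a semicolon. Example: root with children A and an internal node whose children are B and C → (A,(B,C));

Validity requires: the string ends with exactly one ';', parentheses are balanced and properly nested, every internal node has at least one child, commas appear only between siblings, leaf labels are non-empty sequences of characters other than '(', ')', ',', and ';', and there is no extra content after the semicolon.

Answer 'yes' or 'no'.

Answer: no

Derivation:
Input: ((S,H),W,(A,P,(C,Z,U,M));
Paren balance: 4 '(' vs 3 ')' MISMATCH
Ends with single ';': True
Full parse: FAILS (expected , or ) at pos 24)
Valid: False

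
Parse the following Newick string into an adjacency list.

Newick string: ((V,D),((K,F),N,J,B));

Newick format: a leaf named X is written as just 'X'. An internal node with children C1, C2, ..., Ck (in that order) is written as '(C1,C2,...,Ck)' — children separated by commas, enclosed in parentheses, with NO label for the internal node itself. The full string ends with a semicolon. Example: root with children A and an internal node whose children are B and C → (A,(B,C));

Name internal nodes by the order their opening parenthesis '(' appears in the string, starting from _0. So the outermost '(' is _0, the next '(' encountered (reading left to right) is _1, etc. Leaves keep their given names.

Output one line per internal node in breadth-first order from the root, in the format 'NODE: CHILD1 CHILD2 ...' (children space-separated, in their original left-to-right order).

Input: ((V,D),((K,F),N,J,B));
Scanning left-to-right, naming '(' by encounter order:
  pos 0: '(' -> open internal node _0 (depth 1)
  pos 1: '(' -> open internal node _1 (depth 2)
  pos 5: ')' -> close internal node _1 (now at depth 1)
  pos 7: '(' -> open internal node _2 (depth 2)
  pos 8: '(' -> open internal node _3 (depth 3)
  pos 12: ')' -> close internal node _3 (now at depth 2)
  pos 19: ')' -> close internal node _2 (now at depth 1)
  pos 20: ')' -> close internal node _0 (now at depth 0)
Total internal nodes: 4
BFS adjacency from root:
  _0: _1 _2
  _1: V D
  _2: _3 N J B
  _3: K F

Answer: _0: _1 _2
_1: V D
_2: _3 N J B
_3: K F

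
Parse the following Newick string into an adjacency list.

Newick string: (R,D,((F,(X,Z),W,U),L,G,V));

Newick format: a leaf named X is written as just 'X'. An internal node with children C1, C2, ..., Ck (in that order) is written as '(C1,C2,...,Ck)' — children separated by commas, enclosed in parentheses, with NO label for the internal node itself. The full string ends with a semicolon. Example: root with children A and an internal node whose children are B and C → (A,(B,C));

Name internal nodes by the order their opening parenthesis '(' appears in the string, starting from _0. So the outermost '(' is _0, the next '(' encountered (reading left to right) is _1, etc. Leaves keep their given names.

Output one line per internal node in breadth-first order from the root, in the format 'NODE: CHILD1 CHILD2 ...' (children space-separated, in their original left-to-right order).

Answer: _0: R D _1
_1: _2 L G V
_2: F _3 W U
_3: X Z

Derivation:
Input: (R,D,((F,(X,Z),W,U),L,G,V));
Scanning left-to-right, naming '(' by encounter order:
  pos 0: '(' -> open internal node _0 (depth 1)
  pos 5: '(' -> open internal node _1 (depth 2)
  pos 6: '(' -> open internal node _2 (depth 3)
  pos 9: '(' -> open internal node _3 (depth 4)
  pos 13: ')' -> close internal node _3 (now at depth 3)
  pos 18: ')' -> close internal node _2 (now at depth 2)
  pos 25: ')' -> close internal node _1 (now at depth 1)
  pos 26: ')' -> close internal node _0 (now at depth 0)
Total internal nodes: 4
BFS adjacency from root:
  _0: R D _1
  _1: _2 L G V
  _2: F _3 W U
  _3: X Z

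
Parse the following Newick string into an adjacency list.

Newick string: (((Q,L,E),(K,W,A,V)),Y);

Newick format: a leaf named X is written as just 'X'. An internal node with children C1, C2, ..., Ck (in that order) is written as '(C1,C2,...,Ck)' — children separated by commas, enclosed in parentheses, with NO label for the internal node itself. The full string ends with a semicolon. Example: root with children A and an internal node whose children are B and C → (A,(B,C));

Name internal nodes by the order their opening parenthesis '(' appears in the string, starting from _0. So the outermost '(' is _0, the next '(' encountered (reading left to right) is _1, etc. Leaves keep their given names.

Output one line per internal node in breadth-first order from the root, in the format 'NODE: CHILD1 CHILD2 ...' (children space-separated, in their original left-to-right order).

Input: (((Q,L,E),(K,W,A,V)),Y);
Scanning left-to-right, naming '(' by encounter order:
  pos 0: '(' -> open internal node _0 (depth 1)
  pos 1: '(' -> open internal node _1 (depth 2)
  pos 2: '(' -> open internal node _2 (depth 3)
  pos 8: ')' -> close internal node _2 (now at depth 2)
  pos 10: '(' -> open internal node _3 (depth 3)
  pos 18: ')' -> close internal node _3 (now at depth 2)
  pos 19: ')' -> close internal node _1 (now at depth 1)
  pos 22: ')' -> close internal node _0 (now at depth 0)
Total internal nodes: 4
BFS adjacency from root:
  _0: _1 Y
  _1: _2 _3
  _2: Q L E
  _3: K W A V

Answer: _0: _1 Y
_1: _2 _3
_2: Q L E
_3: K W A V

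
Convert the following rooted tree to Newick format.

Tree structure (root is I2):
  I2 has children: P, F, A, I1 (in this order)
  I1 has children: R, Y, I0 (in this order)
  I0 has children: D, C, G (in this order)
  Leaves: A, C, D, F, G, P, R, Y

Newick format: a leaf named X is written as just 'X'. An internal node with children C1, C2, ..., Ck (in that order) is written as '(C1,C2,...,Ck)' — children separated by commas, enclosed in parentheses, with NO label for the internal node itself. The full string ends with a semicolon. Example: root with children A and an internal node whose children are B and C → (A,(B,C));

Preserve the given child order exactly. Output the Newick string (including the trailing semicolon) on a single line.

Answer: (P,F,A,(R,Y,(D,C,G)));

Derivation:
internal I2 with children ['P', 'F', 'A', 'I1']
  leaf 'P' → 'P'
  leaf 'F' → 'F'
  leaf 'A' → 'A'
  internal I1 with children ['R', 'Y', 'I0']
    leaf 'R' → 'R'
    leaf 'Y' → 'Y'
    internal I0 with children ['D', 'C', 'G']
      leaf 'D' → 'D'
      leaf 'C' → 'C'
      leaf 'G' → 'G'
    → '(D,C,G)'
  → '(R,Y,(D,C,G))'
→ '(P,F,A,(R,Y,(D,C,G)))'
Final: (P,F,A,(R,Y,(D,C,G)));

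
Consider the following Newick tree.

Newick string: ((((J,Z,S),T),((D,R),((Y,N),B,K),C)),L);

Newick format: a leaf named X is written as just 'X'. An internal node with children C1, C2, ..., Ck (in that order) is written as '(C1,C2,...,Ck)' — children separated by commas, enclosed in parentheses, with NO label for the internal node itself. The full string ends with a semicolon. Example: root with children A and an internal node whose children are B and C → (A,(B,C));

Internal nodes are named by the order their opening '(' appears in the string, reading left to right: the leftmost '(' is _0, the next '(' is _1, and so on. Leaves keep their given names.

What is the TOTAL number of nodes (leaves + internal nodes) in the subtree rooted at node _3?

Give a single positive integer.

Answer: 4

Derivation:
Newick: ((((J,Z,S),T),((D,R),((Y,N),B,K),C)),L);
Locate _3: it is the '(' at position 3 (the 4th '(' reading left to right).
Query: subtree rooted at _3
_3: subtree_size = 1 + 3
  J: subtree_size = 1 + 0
  Z: subtree_size = 1 + 0
  S: subtree_size = 1 + 0
Total subtree size of _3: 4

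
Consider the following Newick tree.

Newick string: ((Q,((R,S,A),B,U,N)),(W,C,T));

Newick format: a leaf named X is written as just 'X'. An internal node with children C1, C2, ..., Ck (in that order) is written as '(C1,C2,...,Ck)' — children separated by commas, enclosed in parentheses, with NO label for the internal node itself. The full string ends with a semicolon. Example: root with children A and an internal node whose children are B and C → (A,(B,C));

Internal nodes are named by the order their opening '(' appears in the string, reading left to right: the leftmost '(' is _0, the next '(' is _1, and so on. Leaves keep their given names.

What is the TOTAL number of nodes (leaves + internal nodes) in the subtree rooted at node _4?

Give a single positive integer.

Newick: ((Q,((R,S,A),B,U,N)),(W,C,T));
Locate _4: it is the '(' at position 21 (the 5th '(' reading left to right).
Query: subtree rooted at _4
_4: subtree_size = 1 + 3
  W: subtree_size = 1 + 0
  C: subtree_size = 1 + 0
  T: subtree_size = 1 + 0
Total subtree size of _4: 4

Answer: 4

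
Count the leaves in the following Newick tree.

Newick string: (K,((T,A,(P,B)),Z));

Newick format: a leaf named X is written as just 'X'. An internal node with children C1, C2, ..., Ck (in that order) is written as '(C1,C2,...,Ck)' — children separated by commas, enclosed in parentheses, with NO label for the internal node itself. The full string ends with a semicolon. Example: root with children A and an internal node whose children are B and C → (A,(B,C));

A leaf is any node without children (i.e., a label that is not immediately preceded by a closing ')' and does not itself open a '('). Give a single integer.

Answer: 6

Derivation:
Newick: (K,((T,A,(P,B)),Z));
Scan left-to-right; a leaf is any maximal label run not followed by '(':
  pos 1: leaf 'K' → count = 1
  pos 5: leaf 'T' → count = 2
  pos 7: leaf 'A' → count = 3
  pos 10: leaf 'P' → count = 4
  pos 12: leaf 'B' → count = 5
  pos 16: leaf 'Z' → count = 6
Total leaves: 6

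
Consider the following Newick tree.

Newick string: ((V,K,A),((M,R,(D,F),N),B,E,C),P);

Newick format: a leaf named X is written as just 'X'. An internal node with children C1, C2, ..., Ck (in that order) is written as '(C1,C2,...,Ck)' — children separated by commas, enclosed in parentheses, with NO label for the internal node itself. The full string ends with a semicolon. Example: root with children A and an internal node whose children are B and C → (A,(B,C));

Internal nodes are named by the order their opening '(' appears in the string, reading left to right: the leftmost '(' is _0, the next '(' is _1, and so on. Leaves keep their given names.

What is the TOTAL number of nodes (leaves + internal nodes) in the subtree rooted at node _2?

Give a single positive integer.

Answer: 11

Derivation:
Newick: ((V,K,A),((M,R,(D,F),N),B,E,C),P);
Locate _2: it is the '(' at position 9 (the 3rd '(' reading left to right).
Query: subtree rooted at _2
_2: subtree_size = 1 + 10
  _3: subtree_size = 1 + 6
    M: subtree_size = 1 + 0
    R: subtree_size = 1 + 0
    _4: subtree_size = 1 + 2
      D: subtree_size = 1 + 0
      F: subtree_size = 1 + 0
    N: subtree_size = 1 + 0
  B: subtree_size = 1 + 0
  E: subtree_size = 1 + 0
  C: subtree_size = 1 + 0
Total subtree size of _2: 11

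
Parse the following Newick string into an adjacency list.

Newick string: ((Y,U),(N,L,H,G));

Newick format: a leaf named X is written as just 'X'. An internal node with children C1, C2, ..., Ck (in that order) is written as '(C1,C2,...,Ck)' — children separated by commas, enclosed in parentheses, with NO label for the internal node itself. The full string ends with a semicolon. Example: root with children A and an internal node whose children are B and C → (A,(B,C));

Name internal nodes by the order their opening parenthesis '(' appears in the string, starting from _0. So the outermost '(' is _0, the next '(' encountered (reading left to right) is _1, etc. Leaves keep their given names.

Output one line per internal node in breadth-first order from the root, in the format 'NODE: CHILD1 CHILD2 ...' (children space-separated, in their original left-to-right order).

Input: ((Y,U),(N,L,H,G));
Scanning left-to-right, naming '(' by encounter order:
  pos 0: '(' -> open internal node _0 (depth 1)
  pos 1: '(' -> open internal node _1 (depth 2)
  pos 5: ')' -> close internal node _1 (now at depth 1)
  pos 7: '(' -> open internal node _2 (depth 2)
  pos 15: ')' -> close internal node _2 (now at depth 1)
  pos 16: ')' -> close internal node _0 (now at depth 0)
Total internal nodes: 3
BFS adjacency from root:
  _0: _1 _2
  _1: Y U
  _2: N L H G

Answer: _0: _1 _2
_1: Y U
_2: N L H G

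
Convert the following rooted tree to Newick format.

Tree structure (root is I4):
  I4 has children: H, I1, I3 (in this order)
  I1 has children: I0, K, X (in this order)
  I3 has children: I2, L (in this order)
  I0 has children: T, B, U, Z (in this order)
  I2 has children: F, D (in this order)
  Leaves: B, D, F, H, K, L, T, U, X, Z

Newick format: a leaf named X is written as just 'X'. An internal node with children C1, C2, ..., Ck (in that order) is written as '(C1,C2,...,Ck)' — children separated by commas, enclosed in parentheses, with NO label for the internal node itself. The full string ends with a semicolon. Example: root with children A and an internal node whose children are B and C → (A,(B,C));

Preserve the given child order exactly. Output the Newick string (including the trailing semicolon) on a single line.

internal I4 with children ['H', 'I1', 'I3']
  leaf 'H' → 'H'
  internal I1 with children ['I0', 'K', 'X']
    internal I0 with children ['T', 'B', 'U', 'Z']
      leaf 'T' → 'T'
      leaf 'B' → 'B'
      leaf 'U' → 'U'
      leaf 'Z' → 'Z'
    → '(T,B,U,Z)'
    leaf 'K' → 'K'
    leaf 'X' → 'X'
  → '((T,B,U,Z),K,X)'
  internal I3 with children ['I2', 'L']
    internal I2 with children ['F', 'D']
      leaf 'F' → 'F'
      leaf 'D' → 'D'
    → '(F,D)'
    leaf 'L' → 'L'
  → '((F,D),L)'
→ '(H,((T,B,U,Z),K,X),((F,D),L))'
Final: (H,((T,B,U,Z),K,X),((F,D),L));

Answer: (H,((T,B,U,Z),K,X),((F,D),L));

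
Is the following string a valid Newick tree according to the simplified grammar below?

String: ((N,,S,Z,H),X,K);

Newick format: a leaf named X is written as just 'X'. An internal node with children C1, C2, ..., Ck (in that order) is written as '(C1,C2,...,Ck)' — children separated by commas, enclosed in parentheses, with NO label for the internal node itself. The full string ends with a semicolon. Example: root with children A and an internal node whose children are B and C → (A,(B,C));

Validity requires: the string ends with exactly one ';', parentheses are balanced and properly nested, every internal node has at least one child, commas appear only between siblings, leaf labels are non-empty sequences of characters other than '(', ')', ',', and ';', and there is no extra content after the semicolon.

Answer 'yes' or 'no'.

Input: ((N,,S,Z,H),X,K);
Paren balance: 2 '(' vs 2 ')' OK
Ends with single ';': True
Full parse: FAILS (empty leaf label at pos 4)
Valid: False

Answer: no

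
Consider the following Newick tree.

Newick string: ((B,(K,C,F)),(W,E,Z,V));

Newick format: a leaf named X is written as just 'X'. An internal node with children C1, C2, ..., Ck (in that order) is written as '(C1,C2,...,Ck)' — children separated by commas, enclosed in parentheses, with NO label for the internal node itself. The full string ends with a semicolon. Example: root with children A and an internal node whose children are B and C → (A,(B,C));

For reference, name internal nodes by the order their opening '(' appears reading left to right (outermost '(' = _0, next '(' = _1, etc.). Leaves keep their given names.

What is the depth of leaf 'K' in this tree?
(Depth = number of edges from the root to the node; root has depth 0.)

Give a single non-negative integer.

Newick: ((B,(K,C,F)),(W,E,Z,V));
Naming internals by '(' encounter order: outermost '(' = _0, next = _1, ...
Query node: K
Path from root: _0 -> _1 -> _2 -> K
Depth of K: 3 (number of edges from root)

Answer: 3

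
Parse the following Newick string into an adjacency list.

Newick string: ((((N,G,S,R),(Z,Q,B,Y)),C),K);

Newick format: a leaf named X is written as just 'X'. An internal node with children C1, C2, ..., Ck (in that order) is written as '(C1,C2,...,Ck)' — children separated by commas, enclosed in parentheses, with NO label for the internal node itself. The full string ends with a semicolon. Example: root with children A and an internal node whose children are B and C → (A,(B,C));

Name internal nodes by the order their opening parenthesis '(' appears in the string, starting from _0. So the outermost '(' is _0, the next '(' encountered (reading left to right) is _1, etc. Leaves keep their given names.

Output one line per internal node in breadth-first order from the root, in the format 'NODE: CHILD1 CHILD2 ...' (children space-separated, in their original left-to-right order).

Answer: _0: _1 K
_1: _2 C
_2: _3 _4
_3: N G S R
_4: Z Q B Y

Derivation:
Input: ((((N,G,S,R),(Z,Q,B,Y)),C),K);
Scanning left-to-right, naming '(' by encounter order:
  pos 0: '(' -> open internal node _0 (depth 1)
  pos 1: '(' -> open internal node _1 (depth 2)
  pos 2: '(' -> open internal node _2 (depth 3)
  pos 3: '(' -> open internal node _3 (depth 4)
  pos 11: ')' -> close internal node _3 (now at depth 3)
  pos 13: '(' -> open internal node _4 (depth 4)
  pos 21: ')' -> close internal node _4 (now at depth 3)
  pos 22: ')' -> close internal node _2 (now at depth 2)
  pos 25: ')' -> close internal node _1 (now at depth 1)
  pos 28: ')' -> close internal node _0 (now at depth 0)
Total internal nodes: 5
BFS adjacency from root:
  _0: _1 K
  _1: _2 C
  _2: _3 _4
  _3: N G S R
  _4: Z Q B Y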